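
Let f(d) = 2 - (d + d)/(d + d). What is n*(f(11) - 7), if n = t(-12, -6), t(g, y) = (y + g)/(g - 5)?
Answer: -108/17 ≈ -6.3529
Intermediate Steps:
t(g, y) = (g + y)/(-5 + g)
n = 18/17 (n = (-12 - 6)/(-5 - 12) = -18/(-17) = -1/17*(-18) = 18/17 ≈ 1.0588)
f(d) = 1 (f(d) = 2 - 2*d/(2*d) = 2 - 2*d*1/(2*d) = 2 - 1*1 = 2 - 1 = 1)
n*(f(11) - 7) = 18*(1 - 7)/17 = (18/17)*(-6) = -108/17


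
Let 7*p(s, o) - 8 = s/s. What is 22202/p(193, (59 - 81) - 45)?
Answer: 155414/9 ≈ 17268.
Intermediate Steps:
p(s, o) = 9/7 (p(s, o) = 8/7 + (s/s)/7 = 8/7 + (1/7)*1 = 8/7 + 1/7 = 9/7)
22202/p(193, (59 - 81) - 45) = 22202/(9/7) = 22202*(7/9) = 155414/9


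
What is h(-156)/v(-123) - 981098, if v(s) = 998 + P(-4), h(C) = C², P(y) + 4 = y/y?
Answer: -976168174/995 ≈ -9.8107e+5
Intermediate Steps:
P(y) = -3 (P(y) = -4 + y/y = -4 + 1 = -3)
v(s) = 995 (v(s) = 998 - 3 = 995)
h(-156)/v(-123) - 981098 = (-156)²/995 - 981098 = 24336*(1/995) - 981098 = 24336/995 - 981098 = -976168174/995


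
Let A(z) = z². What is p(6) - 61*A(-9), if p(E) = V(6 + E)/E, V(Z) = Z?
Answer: -4939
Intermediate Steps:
p(E) = (6 + E)/E
p(6) - 61*A(-9) = (6 + 6)/6 - 61*(-9)² = (⅙)*12 - 61*81 = 2 - 4941 = -4939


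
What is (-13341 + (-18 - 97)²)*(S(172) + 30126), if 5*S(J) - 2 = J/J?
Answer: -17473428/5 ≈ -3.4947e+6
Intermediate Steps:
S(J) = ⅗ (S(J) = ⅖ + (J/J)/5 = ⅖ + (⅕)*1 = ⅖ + ⅕ = ⅗)
(-13341 + (-18 - 97)²)*(S(172) + 30126) = (-13341 + (-18 - 97)²)*(⅗ + 30126) = (-13341 + (-115)²)*(150633/5) = (-13341 + 13225)*(150633/5) = -116*150633/5 = -17473428/5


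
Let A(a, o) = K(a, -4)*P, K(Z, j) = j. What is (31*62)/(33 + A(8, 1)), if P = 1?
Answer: 1922/29 ≈ 66.276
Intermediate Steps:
A(a, o) = -4 (A(a, o) = -4*1 = -4)
(31*62)/(33 + A(8, 1)) = (31*62)/(33 - 4) = 1922/29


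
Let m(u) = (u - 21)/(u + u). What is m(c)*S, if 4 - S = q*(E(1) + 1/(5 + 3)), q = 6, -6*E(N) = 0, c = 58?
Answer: 481/464 ≈ 1.0366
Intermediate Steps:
E(N) = 0 (E(N) = -⅙*0 = 0)
m(u) = (-21 + u)/(2*u) (m(u) = (-21 + u)/((2*u)) = (-21 + u)*(1/(2*u)) = (-21 + u)/(2*u))
S = 13/4 (S = 4 - 6*(0 + 1/(5 + 3)) = 4 - 6*(0 + 1/8) = 4 - 6*(0 + ⅛) = 4 - 6/8 = 4 - 1*¾ = 4 - ¾ = 13/4 ≈ 3.2500)
m(c)*S = ((½)*(-21 + 58)/58)*(13/4) = ((½)*(1/58)*37)*(13/4) = (37/116)*(13/4) = 481/464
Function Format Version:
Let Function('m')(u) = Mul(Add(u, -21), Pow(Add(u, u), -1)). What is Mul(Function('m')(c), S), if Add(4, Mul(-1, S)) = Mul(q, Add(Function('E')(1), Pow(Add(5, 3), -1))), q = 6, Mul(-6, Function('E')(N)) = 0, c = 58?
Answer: Rational(481, 464) ≈ 1.0366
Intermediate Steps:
Function('E')(N) = 0 (Function('E')(N) = Mul(Rational(-1, 6), 0) = 0)
Function('m')(u) = Mul(Rational(1, 2), Pow(u, -1), Add(-21, u)) (Function('m')(u) = Mul(Add(-21, u), Pow(Mul(2, u), -1)) = Mul(Add(-21, u), Mul(Rational(1, 2), Pow(u, -1))) = Mul(Rational(1, 2), Pow(u, -1), Add(-21, u)))
S = Rational(13, 4) (S = Add(4, Mul(-1, Mul(6, Add(0, Pow(Add(5, 3), -1))))) = Add(4, Mul(-1, Mul(6, Add(0, Pow(8, -1))))) = Add(4, Mul(-1, Mul(6, Add(0, Rational(1, 8))))) = Add(4, Mul(-1, Mul(6, Rational(1, 8)))) = Add(4, Mul(-1, Rational(3, 4))) = Add(4, Rational(-3, 4)) = Rational(13, 4) ≈ 3.2500)
Mul(Function('m')(c), S) = Mul(Mul(Rational(1, 2), Pow(58, -1), Add(-21, 58)), Rational(13, 4)) = Mul(Mul(Rational(1, 2), Rational(1, 58), 37), Rational(13, 4)) = Mul(Rational(37, 116), Rational(13, 4)) = Rational(481, 464)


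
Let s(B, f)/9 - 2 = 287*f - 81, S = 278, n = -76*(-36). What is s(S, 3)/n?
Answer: 391/152 ≈ 2.5724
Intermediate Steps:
n = 2736
s(B, f) = -711 + 2583*f (s(B, f) = 18 + 9*(287*f - 81) = 18 + 9*(-81 + 287*f) = 18 + (-729 + 2583*f) = -711 + 2583*f)
s(S, 3)/n = (-711 + 2583*3)/2736 = (-711 + 7749)*(1/2736) = 7038*(1/2736) = 391/152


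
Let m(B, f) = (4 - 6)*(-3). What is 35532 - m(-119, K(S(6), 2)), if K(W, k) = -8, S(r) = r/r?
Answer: 35526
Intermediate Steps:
S(r) = 1
m(B, f) = 6 (m(B, f) = -2*(-3) = 6)
35532 - m(-119, K(S(6), 2)) = 35532 - 1*6 = 35532 - 6 = 35526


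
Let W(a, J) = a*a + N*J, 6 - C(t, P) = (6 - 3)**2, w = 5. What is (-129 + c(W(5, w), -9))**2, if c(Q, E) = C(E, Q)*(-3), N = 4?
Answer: 14400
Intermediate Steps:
C(t, P) = -3 (C(t, P) = 6 - (6 - 3)**2 = 6 - 1*3**2 = 6 - 1*9 = 6 - 9 = -3)
W(a, J) = a**2 + 4*J (W(a, J) = a*a + 4*J = a**2 + 4*J)
c(Q, E) = 9 (c(Q, E) = -3*(-3) = 9)
(-129 + c(W(5, w), -9))**2 = (-129 + 9)**2 = (-120)**2 = 14400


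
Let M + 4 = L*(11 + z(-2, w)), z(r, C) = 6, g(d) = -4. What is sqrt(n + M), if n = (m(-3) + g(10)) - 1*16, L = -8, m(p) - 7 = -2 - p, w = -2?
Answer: 2*I*sqrt(38) ≈ 12.329*I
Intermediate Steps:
m(p) = 5 - p (m(p) = 7 + (-2 - p) = 5 - p)
M = -140 (M = -4 - 8*(11 + 6) = -4 - 8*17 = -4 - 136 = -140)
n = -12 (n = ((5 - 1*(-3)) - 4) - 1*16 = ((5 + 3) - 4) - 16 = (8 - 4) - 16 = 4 - 16 = -12)
sqrt(n + M) = sqrt(-12 - 140) = sqrt(-152) = 2*I*sqrt(38)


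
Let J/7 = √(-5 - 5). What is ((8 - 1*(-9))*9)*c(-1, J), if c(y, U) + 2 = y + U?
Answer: -459 + 1071*I*√10 ≈ -459.0 + 3386.8*I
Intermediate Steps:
J = 7*I*√10 (J = 7*√(-5 - 5) = 7*√(-10) = 7*(I*√10) = 7*I*√10 ≈ 22.136*I)
c(y, U) = -2 + U + y (c(y, U) = -2 + (y + U) = -2 + (U + y) = -2 + U + y)
((8 - 1*(-9))*9)*c(-1, J) = ((8 - 1*(-9))*9)*(-2 + 7*I*√10 - 1) = ((8 + 9)*9)*(-3 + 7*I*√10) = (17*9)*(-3 + 7*I*√10) = 153*(-3 + 7*I*√10) = -459 + 1071*I*√10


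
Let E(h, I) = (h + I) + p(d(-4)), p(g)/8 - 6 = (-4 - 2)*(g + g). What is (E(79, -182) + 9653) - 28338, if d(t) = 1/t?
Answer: -18716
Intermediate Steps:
p(g) = 48 - 96*g (p(g) = 48 + 8*((-4 - 2)*(g + g)) = 48 + 8*(-12*g) = 48 - 96*g)
E(h, I) = 72 + I + h (E(h, I) = (h + I) + (48 - 96/(-4)) = (I + h) + (48 - 96*(-1/4)) = (I + h) + (48 + 24) = (I + h) + 72 = 72 + I + h)
(E(79, -182) + 9653) - 28338 = ((72 - 182 + 79) + 9653) - 28338 = (-31 + 9653) - 28338 = 9622 - 28338 = -18716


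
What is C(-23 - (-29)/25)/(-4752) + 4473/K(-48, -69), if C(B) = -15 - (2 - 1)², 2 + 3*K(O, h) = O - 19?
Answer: -1328458/6831 ≈ -194.47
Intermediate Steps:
K(O, h) = -7 + O/3 (K(O, h) = -⅔ + (O - 19)/3 = -⅔ + (-19 + O)/3 = -⅔ + (-19/3 + O/3) = -7 + O/3)
C(B) = -16 (C(B) = -15 - 1*1² = -15 - 1*1 = -15 - 1 = -16)
C(-23 - (-29)/25)/(-4752) + 4473/K(-48, -69) = -16/(-4752) + 4473/(-7 + (⅓)*(-48)) = -16*(-1/4752) + 4473/(-7 - 16) = 1/297 + 4473/(-23) = 1/297 + 4473*(-1/23) = 1/297 - 4473/23 = -1328458/6831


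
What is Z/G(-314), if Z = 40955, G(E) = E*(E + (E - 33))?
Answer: 40955/207554 ≈ 0.19732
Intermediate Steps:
G(E) = E*(-33 + 2*E) (G(E) = E*(E + (-33 + E)) = E*(-33 + 2*E))
Z/G(-314) = 40955/((-314*(-33 + 2*(-314)))) = 40955/((-314*(-33 - 628))) = 40955/((-314*(-661))) = 40955/207554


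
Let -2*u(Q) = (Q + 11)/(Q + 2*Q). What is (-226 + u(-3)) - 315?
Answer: -4865/9 ≈ -540.56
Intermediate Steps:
u(Q) = -(11 + Q)/(6*Q) (u(Q) = -(Q + 11)/(2*(Q + 2*Q)) = -(11 + Q)/(2*(3*Q)) = -(11 + Q)*1/(3*Q)/2 = -(11 + Q)/(6*Q))
(-226 + u(-3)) - 315 = (-226 + (⅙)*(-11 - 1*(-3))/(-3)) - 315 = (-226 + (⅙)*(-⅓)*(-11 + 3)) - 315 = (-226 + (⅙)*(-⅓)*(-8)) - 315 = (-226 + 4/9) - 315 = -2030/9 - 315 = -4865/9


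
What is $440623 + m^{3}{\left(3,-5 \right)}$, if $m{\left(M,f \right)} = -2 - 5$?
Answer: $440280$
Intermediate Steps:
$m{\left(M,f \right)} = -7$
$440623 + m^{3}{\left(3,-5 \right)} = 440623 + \left(-7\right)^{3} = 440623 - 343 = 440280$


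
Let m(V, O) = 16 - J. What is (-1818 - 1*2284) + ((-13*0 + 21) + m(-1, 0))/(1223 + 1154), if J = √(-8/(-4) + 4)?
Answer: -9750417/2377 - √6/2377 ≈ -4102.0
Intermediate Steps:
J = √6 (J = √(-8*(-¼) + 4) = √(2 + 4) = √6 ≈ 2.4495)
m(V, O) = 16 - √6
(-1818 - 1*2284) + ((-13*0 + 21) + m(-1, 0))/(1223 + 1154) = (-1818 - 1*2284) + ((-13*0 + 21) + (16 - √6))/(1223 + 1154) = (-1818 - 2284) + ((0 + 21) + (16 - √6))/2377 = -4102 + (21 + (16 - √6))*(1/2377) = -4102 + (37 - √6)*(1/2377) = -4102 + (37/2377 - √6/2377) = -9750417/2377 - √6/2377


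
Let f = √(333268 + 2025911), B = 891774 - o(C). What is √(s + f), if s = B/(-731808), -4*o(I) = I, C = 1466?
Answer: √(-37469901 + 92207808*√262131)/5544 ≈ 39.176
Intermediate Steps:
o(I) = -I/4
B = 1784281/2 (B = 891774 - (-1)*1466/4 = 891774 - 1*(-733/2) = 891774 + 733/2 = 1784281/2 ≈ 8.9214e+5)
f = 3*√262131 (f = √2359179 = 3*√262131 ≈ 1536.0)
s = -1784281/1463616 (s = (1784281/2)/(-731808) = (1784281/2)*(-1/731808) = -1784281/1463616 ≈ -1.2191)
√(s + f) = √(-1784281/1463616 + 3*√262131)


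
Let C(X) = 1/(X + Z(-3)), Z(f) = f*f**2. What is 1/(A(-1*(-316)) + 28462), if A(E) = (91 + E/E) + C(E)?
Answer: 289/8252107 ≈ 3.5021e-5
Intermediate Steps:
Z(f) = f**3
C(X) = 1/(-27 + X) (C(X) = 1/(X + (-3)**3) = 1/(X - 27) = 1/(-27 + X))
A(E) = 92 + 1/(-27 + E) (A(E) = (91 + E/E) + 1/(-27 + E) = (91 + 1) + 1/(-27 + E) = 92 + 1/(-27 + E))
1/(A(-1*(-316)) + 28462) = 1/((-2483 + 92*(-1*(-316)))/(-27 - 1*(-316)) + 28462) = 1/((-2483 + 92*316)/(-27 + 316) + 28462) = 1/((-2483 + 29072)/289 + 28462) = 1/((1/289)*26589 + 28462) = 1/(26589/289 + 28462) = 1/(8252107/289) = 289/8252107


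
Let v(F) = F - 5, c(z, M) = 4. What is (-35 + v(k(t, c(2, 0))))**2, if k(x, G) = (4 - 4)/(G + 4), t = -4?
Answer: 1600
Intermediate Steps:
k(x, G) = 0 (k(x, G) = 0/(4 + G) = 0)
v(F) = -5 + F
(-35 + v(k(t, c(2, 0))))**2 = (-35 + (-5 + 0))**2 = (-35 - 5)**2 = (-40)**2 = 1600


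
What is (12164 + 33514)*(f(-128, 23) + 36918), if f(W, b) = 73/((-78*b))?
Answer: 21922401089/13 ≈ 1.6863e+9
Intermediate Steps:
f(W, b) = -73/(78*b) (f(W, b) = 73*(-1/(78*b)) = -73/(78*b))
(12164 + 33514)*(f(-128, 23) + 36918) = (12164 + 33514)*(-73/78/23 + 36918) = 45678*(-73/78*1/23 + 36918) = 45678*(-73/1794 + 36918) = 45678*(66230819/1794) = 21922401089/13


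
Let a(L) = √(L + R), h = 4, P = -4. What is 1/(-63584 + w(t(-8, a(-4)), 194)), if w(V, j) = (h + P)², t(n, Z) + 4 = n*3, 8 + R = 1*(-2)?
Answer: -1/63584 ≈ -1.5727e-5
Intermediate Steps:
R = -10 (R = -8 + 1*(-2) = -8 - 2 = -10)
a(L) = √(-10 + L) (a(L) = √(L - 10) = √(-10 + L))
t(n, Z) = -4 + 3*n (t(n, Z) = -4 + n*3 = -4 + 3*n)
w(V, j) = 0 (w(V, j) = (4 - 4)² = 0² = 0)
1/(-63584 + w(t(-8, a(-4)), 194)) = 1/(-63584 + 0) = 1/(-63584) = -1/63584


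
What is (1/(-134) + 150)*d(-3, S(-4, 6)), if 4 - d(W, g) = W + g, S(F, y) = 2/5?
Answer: 663267/670 ≈ 989.95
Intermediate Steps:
S(F, y) = ⅖ (S(F, y) = 2*(⅕) = ⅖)
d(W, g) = 4 - W - g (d(W, g) = 4 - (W + g) = 4 + (-W - g) = 4 - W - g)
(1/(-134) + 150)*d(-3, S(-4, 6)) = (1/(-134) + 150)*(4 - 1*(-3) - 1*⅖) = (-1/134 + 150)*(4 + 3 - ⅖) = (20099/134)*(33/5) = 663267/670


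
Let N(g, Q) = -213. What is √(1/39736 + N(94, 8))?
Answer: I*√84079061378/19868 ≈ 14.595*I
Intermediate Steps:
√(1/39736 + N(94, 8)) = √(1/39736 - 213) = √(-8463767/39736) = I*√84079061378/19868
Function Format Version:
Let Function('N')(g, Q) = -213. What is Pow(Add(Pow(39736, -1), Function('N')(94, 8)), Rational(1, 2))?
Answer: Mul(Rational(1, 19868), I, Pow(84079061378, Rational(1, 2))) ≈ Mul(14.595, I)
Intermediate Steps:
Pow(Add(Pow(39736, -1), Function('N')(94, 8)), Rational(1, 2)) = Pow(Add(Pow(39736, -1), -213), Rational(1, 2)) = Pow(Add(Rational(1, 39736), -213), Rational(1, 2)) = Pow(Rational(-8463767, 39736), Rational(1, 2)) = Mul(Rational(1, 19868), I, Pow(84079061378, Rational(1, 2)))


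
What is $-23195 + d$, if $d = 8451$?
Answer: $-14744$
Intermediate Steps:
$-23195 + d = -23195 + 8451 = -14744$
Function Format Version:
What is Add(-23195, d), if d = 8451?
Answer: -14744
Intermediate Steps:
Add(-23195, d) = Add(-23195, 8451) = -14744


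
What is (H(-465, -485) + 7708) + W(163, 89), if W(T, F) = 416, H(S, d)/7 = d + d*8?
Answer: -22431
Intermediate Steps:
H(S, d) = 63*d (H(S, d) = 7*(d + d*8) = 7*(d + 8*d) = 7*(9*d) = 63*d)
(H(-465, -485) + 7708) + W(163, 89) = (63*(-485) + 7708) + 416 = (-30555 + 7708) + 416 = -22847 + 416 = -22431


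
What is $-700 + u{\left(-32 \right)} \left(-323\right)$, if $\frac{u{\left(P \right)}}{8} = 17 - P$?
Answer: $-127316$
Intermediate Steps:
$u{\left(P \right)} = 136 - 8 P$ ($u{\left(P \right)} = 8 \left(17 - P\right) = 136 - 8 P$)
$-700 + u{\left(-32 \right)} \left(-323\right) = -700 + \left(136 - -256\right) \left(-323\right) = -700 + \left(136 + 256\right) \left(-323\right) = -700 + 392 \left(-323\right) = -700 - 126616 = -127316$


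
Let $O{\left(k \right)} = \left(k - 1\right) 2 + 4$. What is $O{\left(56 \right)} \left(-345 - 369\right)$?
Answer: $-81396$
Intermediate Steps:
$O{\left(k \right)} = 2 + 2 k$ ($O{\left(k \right)} = \left(-1 + k\right) 2 + 4 = \left(-2 + 2 k\right) + 4 = 2 + 2 k$)
$O{\left(56 \right)} \left(-345 - 369\right) = \left(2 + 2 \cdot 56\right) \left(-345 - 369\right) = \left(2 + 112\right) \left(-345 - 369\right) = 114 \left(-714\right) = -81396$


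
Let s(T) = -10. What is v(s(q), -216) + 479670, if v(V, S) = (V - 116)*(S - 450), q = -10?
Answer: 563586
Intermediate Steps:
v(V, S) = (-450 + S)*(-116 + V) (v(V, S) = (-116 + V)*(-450 + S) = (-450 + S)*(-116 + V))
v(s(q), -216) + 479670 = (52200 - 450*(-10) - 116*(-216) - 216*(-10)) + 479670 = (52200 + 4500 + 25056 + 2160) + 479670 = 83916 + 479670 = 563586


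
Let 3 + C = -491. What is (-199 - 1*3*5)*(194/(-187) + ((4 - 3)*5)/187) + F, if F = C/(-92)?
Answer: 1906705/8602 ≈ 221.66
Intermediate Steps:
C = -494 (C = -3 - 491 = -494)
F = 247/46 (F = -494/(-92) = -494*(-1/92) = 247/46 ≈ 5.3696)
(-199 - 1*3*5)*(194/(-187) + ((4 - 3)*5)/187) + F = (-199 - 1*3*5)*(194/(-187) + ((4 - 3)*5)/187) + 247/46 = (-199 - 3*5)*(194*(-1/187) + (1*5)*(1/187)) + 247/46 = (-199 - 1*15)*(-194/187 + 5*(1/187)) + 247/46 = (-199 - 15)*(-194/187 + 5/187) + 247/46 = -214*(-189/187) + 247/46 = 40446/187 + 247/46 = 1906705/8602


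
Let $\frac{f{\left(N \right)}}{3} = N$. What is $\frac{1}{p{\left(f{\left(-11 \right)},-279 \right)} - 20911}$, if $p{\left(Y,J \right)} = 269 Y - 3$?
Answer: $- \frac{1}{29791} \approx -3.3567 \cdot 10^{-5}$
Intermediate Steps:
$f{\left(N \right)} = 3 N$
$p{\left(Y,J \right)} = -3 + 269 Y$
$\frac{1}{p{\left(f{\left(-11 \right)},-279 \right)} - 20911} = \frac{1}{\left(-3 + 269 \cdot 3 \left(-11\right)\right) - 20911} = \frac{1}{\left(-3 + 269 \left(-33\right)\right) - 20911} = \frac{1}{\left(-3 - 8877\right) - 20911} = \frac{1}{-8880 - 20911} = \frac{1}{-29791} = - \frac{1}{29791}$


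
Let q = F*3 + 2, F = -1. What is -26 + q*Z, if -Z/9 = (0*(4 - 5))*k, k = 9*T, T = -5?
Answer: -26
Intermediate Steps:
q = -1 (q = -1*3 + 2 = -3 + 2 = -1)
k = -45 (k = 9*(-5) = -45)
Z = 0 (Z = -9*0*(4 - 5)*(-45) = -9*0*(-1)*(-45) = -0*(-45) = -9*0 = 0)
-26 + q*Z = -26 - 1*0 = -26 + 0 = -26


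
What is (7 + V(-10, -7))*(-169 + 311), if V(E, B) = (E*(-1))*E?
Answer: -13206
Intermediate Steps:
V(E, B) = -E² (V(E, B) = (-E)*E = -E²)
(7 + V(-10, -7))*(-169 + 311) = (7 - 1*(-10)²)*(-169 + 311) = (7 - 1*100)*142 = (7 - 100)*142 = -93*142 = -13206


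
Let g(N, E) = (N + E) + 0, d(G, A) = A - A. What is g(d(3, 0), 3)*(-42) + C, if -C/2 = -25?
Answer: -76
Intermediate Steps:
d(G, A) = 0
C = 50 (C = -2*(-25) = 50)
g(N, E) = E + N (g(N, E) = (E + N) + 0 = E + N)
g(d(3, 0), 3)*(-42) + C = (3 + 0)*(-42) + 50 = 3*(-42) + 50 = -126 + 50 = -76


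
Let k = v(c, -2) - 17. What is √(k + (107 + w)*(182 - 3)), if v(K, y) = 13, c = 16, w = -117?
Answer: I*√1794 ≈ 42.356*I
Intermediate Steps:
k = -4 (k = 13 - 17 = -4)
√(k + (107 + w)*(182 - 3)) = √(-4 + (107 - 117)*(182 - 3)) = √(-4 - 10*179) = √(-4 - 1790) = √(-1794) = I*√1794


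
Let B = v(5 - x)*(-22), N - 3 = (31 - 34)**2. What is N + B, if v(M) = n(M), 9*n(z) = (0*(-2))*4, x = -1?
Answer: 12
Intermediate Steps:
n(z) = 0 (n(z) = ((0*(-2))*4)/9 = (0*4)/9 = (1/9)*0 = 0)
v(M) = 0
N = 12 (N = 3 + (31 - 34)**2 = 3 + (-3)**2 = 3 + 9 = 12)
B = 0 (B = 0*(-22) = 0)
N + B = 12 + 0 = 12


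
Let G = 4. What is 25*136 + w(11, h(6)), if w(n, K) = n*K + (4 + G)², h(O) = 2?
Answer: 3486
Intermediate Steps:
w(n, K) = 64 + K*n (w(n, K) = n*K + (4 + 4)² = K*n + 8² = K*n + 64 = 64 + K*n)
25*136 + w(11, h(6)) = 25*136 + (64 + 2*11) = 3400 + (64 + 22) = 3400 + 86 = 3486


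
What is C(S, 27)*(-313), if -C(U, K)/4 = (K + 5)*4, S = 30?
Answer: 160256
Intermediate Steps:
C(U, K) = -80 - 16*K (C(U, K) = -4*(K + 5)*4 = -4*(5 + K)*4 = -4*(20 + 4*K) = -80 - 16*K)
C(S, 27)*(-313) = (-80 - 16*27)*(-313) = (-80 - 432)*(-313) = -512*(-313) = 160256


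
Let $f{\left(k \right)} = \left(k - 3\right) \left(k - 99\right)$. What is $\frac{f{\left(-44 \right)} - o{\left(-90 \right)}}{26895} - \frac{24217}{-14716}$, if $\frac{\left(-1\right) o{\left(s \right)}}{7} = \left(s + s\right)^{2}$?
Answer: $\frac{4087811251}{395786820} \approx 10.328$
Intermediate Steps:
$o{\left(s \right)} = - 28 s^{2}$ ($o{\left(s \right)} = - 7 \left(s + s\right)^{2} = - 7 \left(2 s\right)^{2} = - 7 \cdot 4 s^{2} = - 28 s^{2}$)
$f{\left(k \right)} = \left(-99 + k\right) \left(-3 + k\right)$ ($f{\left(k \right)} = \left(-3 + k\right) \left(-99 + k\right) = \left(-99 + k\right) \left(-3 + k\right)$)
$\frac{f{\left(-44 \right)} - o{\left(-90 \right)}}{26895} - \frac{24217}{-14716} = \frac{\left(297 + \left(-44\right)^{2} - -4488\right) - - 28 \left(-90\right)^{2}}{26895} - \frac{24217}{-14716} = \left(\left(297 + 1936 + 4488\right) - \left(-28\right) 8100\right) \frac{1}{26895} - - \frac{24217}{14716} = \left(6721 - -226800\right) \frac{1}{26895} + \frac{24217}{14716} = \left(6721 + 226800\right) \frac{1}{26895} + \frac{24217}{14716} = 233521 \cdot \frac{1}{26895} + \frac{24217}{14716} = \frac{233521}{26895} + \frac{24217}{14716} = \frac{4087811251}{395786820}$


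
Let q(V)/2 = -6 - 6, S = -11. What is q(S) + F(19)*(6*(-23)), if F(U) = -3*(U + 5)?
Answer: 9912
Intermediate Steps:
F(U) = -15 - 3*U (F(U) = -3*(5 + U) = -15 - 3*U)
q(V) = -24 (q(V) = 2*(-6 - 6) = 2*(-12) = -24)
q(S) + F(19)*(6*(-23)) = -24 + (-15 - 3*19)*(6*(-23)) = -24 + (-15 - 57)*(-138) = -24 - 72*(-138) = -24 + 9936 = 9912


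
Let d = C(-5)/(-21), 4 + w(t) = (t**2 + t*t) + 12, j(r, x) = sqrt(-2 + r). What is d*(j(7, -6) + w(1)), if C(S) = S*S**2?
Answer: 1250/21 + 125*sqrt(5)/21 ≈ 72.834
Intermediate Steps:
C(S) = S**3
w(t) = 8 + 2*t**2 (w(t) = -4 + ((t**2 + t*t) + 12) = -4 + ((t**2 + t**2) + 12) = -4 + (2*t**2 + 12) = -4 + (12 + 2*t**2) = 8 + 2*t**2)
d = 125/21 (d = (-5)**3/(-21) = -125*(-1/21) = 125/21 ≈ 5.9524)
d*(j(7, -6) + w(1)) = 125*(sqrt(-2 + 7) + (8 + 2*1**2))/21 = 125*(sqrt(5) + (8 + 2*1))/21 = 125*(sqrt(5) + (8 + 2))/21 = 125*(sqrt(5) + 10)/21 = 125*(10 + sqrt(5))/21 = 1250/21 + 125*sqrt(5)/21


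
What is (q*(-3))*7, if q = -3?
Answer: 63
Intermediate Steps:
(q*(-3))*7 = -3*(-3)*7 = 9*7 = 63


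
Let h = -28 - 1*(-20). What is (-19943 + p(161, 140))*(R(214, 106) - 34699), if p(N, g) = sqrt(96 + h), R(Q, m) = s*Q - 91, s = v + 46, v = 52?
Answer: 275572374 - 27636*sqrt(22) ≈ 2.7544e+8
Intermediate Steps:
h = -8 (h = -28 + 20 = -8)
s = 98 (s = 52 + 46 = 98)
R(Q, m) = -91 + 98*Q (R(Q, m) = 98*Q - 91 = -91 + 98*Q)
p(N, g) = 2*sqrt(22) (p(N, g) = sqrt(96 - 8) = sqrt(88) = 2*sqrt(22))
(-19943 + p(161, 140))*(R(214, 106) - 34699) = (-19943 + 2*sqrt(22))*((-91 + 98*214) - 34699) = (-19943 + 2*sqrt(22))*((-91 + 20972) - 34699) = (-19943 + 2*sqrt(22))*(20881 - 34699) = (-19943 + 2*sqrt(22))*(-13818) = 275572374 - 27636*sqrt(22)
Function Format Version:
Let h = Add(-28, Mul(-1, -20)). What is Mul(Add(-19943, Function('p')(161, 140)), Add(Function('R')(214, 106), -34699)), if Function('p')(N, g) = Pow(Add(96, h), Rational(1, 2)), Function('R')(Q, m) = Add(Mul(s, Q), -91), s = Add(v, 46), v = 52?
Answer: Add(275572374, Mul(-27636, Pow(22, Rational(1, 2)))) ≈ 2.7544e+8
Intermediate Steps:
h = -8 (h = Add(-28, 20) = -8)
s = 98 (s = Add(52, 46) = 98)
Function('R')(Q, m) = Add(-91, Mul(98, Q)) (Function('R')(Q, m) = Add(Mul(98, Q), -91) = Add(-91, Mul(98, Q)))
Function('p')(N, g) = Mul(2, Pow(22, Rational(1, 2))) (Function('p')(N, g) = Pow(Add(96, -8), Rational(1, 2)) = Pow(88, Rational(1, 2)) = Mul(2, Pow(22, Rational(1, 2))))
Mul(Add(-19943, Function('p')(161, 140)), Add(Function('R')(214, 106), -34699)) = Mul(Add(-19943, Mul(2, Pow(22, Rational(1, 2)))), Add(Add(-91, Mul(98, 214)), -34699)) = Mul(Add(-19943, Mul(2, Pow(22, Rational(1, 2)))), Add(Add(-91, 20972), -34699)) = Mul(Add(-19943, Mul(2, Pow(22, Rational(1, 2)))), Add(20881, -34699)) = Mul(Add(-19943, Mul(2, Pow(22, Rational(1, 2)))), -13818) = Add(275572374, Mul(-27636, Pow(22, Rational(1, 2))))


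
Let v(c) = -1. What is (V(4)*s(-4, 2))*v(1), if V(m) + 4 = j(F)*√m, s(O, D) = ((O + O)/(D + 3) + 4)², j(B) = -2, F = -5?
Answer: 1152/25 ≈ 46.080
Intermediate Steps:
s(O, D) = (4 + 2*O/(3 + D))² (s(O, D) = ((2*O)/(3 + D) + 4)² = (2*O/(3 + D) + 4)² = (4 + 2*O/(3 + D))²)
V(m) = -4 - 2*√m
(V(4)*s(-4, 2))*v(1) = ((-4 - 2*√4)*(4*(6 - 4 + 2*2)²/(3 + 2)²))*(-1) = ((-4 - 2*2)*(4*(6 - 4 + 4)²/5²))*(-1) = ((-4 - 4)*(4*(1/25)*6²))*(-1) = -32*36/25*(-1) = -8*144/25*(-1) = -1152/25*(-1) = 1152/25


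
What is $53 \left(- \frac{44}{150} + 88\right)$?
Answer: $\frac{348634}{75} \approx 4648.5$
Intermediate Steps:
$53 \left(- \frac{44}{150} + 88\right) = 53 \left(\left(-44\right) \frac{1}{150} + 88\right) = 53 \left(- \frac{22}{75} + 88\right) = 53 \cdot \frac{6578}{75} = \frac{348634}{75}$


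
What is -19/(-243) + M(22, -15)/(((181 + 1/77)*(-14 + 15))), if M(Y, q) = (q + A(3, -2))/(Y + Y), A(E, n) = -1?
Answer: 43003/564489 ≈ 0.076180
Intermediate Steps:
M(Y, q) = (-1 + q)/(2*Y) (M(Y, q) = (q - 1)/(Y + Y) = (-1 + q)/((2*Y)) = (-1 + q)*(1/(2*Y)) = (-1 + q)/(2*Y))
-19/(-243) + M(22, -15)/(((181 + 1/77)*(-14 + 15))) = -19/(-243) + ((1/2)*(-1 - 15)/22)/(((181 + 1/77)*(-14 + 15))) = -19*(-1/243) + ((1/2)*(1/22)*(-16))/(((181 + 1/77)*1)) = 19/243 - 4/(11*((13938/77)*1)) = 19/243 - 4/(11*13938/77) = 19/243 - 4/11*77/13938 = 19/243 - 14/6969 = 43003/564489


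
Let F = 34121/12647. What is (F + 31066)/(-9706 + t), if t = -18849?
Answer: -392925823/361135085 ≈ -1.0880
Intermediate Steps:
F = 34121/12647 (F = 34121*(1/12647) = 34121/12647 ≈ 2.6980)
(F + 31066)/(-9706 + t) = (34121/12647 + 31066)/(-9706 - 18849) = (392925823/12647)/(-28555) = (392925823/12647)*(-1/28555) = -392925823/361135085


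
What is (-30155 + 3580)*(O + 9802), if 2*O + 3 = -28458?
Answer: 235374775/2 ≈ 1.1769e+8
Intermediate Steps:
O = -28461/2 (O = -3/2 + (½)*(-28458) = -3/2 - 14229 = -28461/2 ≈ -14231.)
(-30155 + 3580)*(O + 9802) = (-30155 + 3580)*(-28461/2 + 9802) = -26575*(-8857/2) = 235374775/2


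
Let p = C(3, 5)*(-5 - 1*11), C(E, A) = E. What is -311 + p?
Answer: -359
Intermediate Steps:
p = -48 (p = 3*(-5 - 1*11) = 3*(-5 - 11) = 3*(-16) = -48)
-311 + p = -311 - 48 = -359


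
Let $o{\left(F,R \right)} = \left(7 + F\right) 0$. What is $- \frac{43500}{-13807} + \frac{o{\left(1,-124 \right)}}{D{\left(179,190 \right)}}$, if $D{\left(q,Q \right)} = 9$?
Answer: $\frac{43500}{13807} \approx 3.1506$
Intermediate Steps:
$o{\left(F,R \right)} = 0$
$- \frac{43500}{-13807} + \frac{o{\left(1,-124 \right)}}{D{\left(179,190 \right)}} = - \frac{43500}{-13807} + \frac{0}{9} = \left(-43500\right) \left(- \frac{1}{13807}\right) + 0 \cdot \frac{1}{9} = \frac{43500}{13807} + 0 = \frac{43500}{13807}$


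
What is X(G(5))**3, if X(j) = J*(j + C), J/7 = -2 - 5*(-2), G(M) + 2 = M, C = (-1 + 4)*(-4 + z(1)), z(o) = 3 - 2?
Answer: -37933056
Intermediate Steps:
z(o) = 1
C = -9 (C = (-1 + 4)*(-4 + 1) = 3*(-3) = -9)
G(M) = -2 + M
J = 56 (J = 7*(-2 - 5*(-2)) = 7*(-2 + 10) = 7*8 = 56)
X(j) = -504 + 56*j (X(j) = 56*(j - 9) = 56*(-9 + j) = -504 + 56*j)
X(G(5))**3 = (-504 + 56*(-2 + 5))**3 = (-504 + 56*3)**3 = (-504 + 168)**3 = (-336)**3 = -37933056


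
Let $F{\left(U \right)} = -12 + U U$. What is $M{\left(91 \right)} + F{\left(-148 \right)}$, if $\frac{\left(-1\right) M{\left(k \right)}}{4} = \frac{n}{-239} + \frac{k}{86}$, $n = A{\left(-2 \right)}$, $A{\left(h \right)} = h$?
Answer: $\frac{224940242}{10277} \approx 21888.0$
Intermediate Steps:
$n = -2$
$M{\left(k \right)} = - \frac{8}{239} - \frac{2 k}{43}$ ($M{\left(k \right)} = - 4 \left(- \frac{2}{-239} + \frac{k}{86}\right) = - 4 \left(\left(-2\right) \left(- \frac{1}{239}\right) + k \frac{1}{86}\right) = - 4 \left(\frac{2}{239} + \frac{k}{86}\right) = - \frac{8}{239} - \frac{2 k}{43}$)
$F{\left(U \right)} = -12 + U^{2}$
$M{\left(91 \right)} + F{\left(-148 \right)} = \left(- \frac{8}{239} - \frac{182}{43}\right) - \left(12 - \left(-148\right)^{2}\right) = \left(- \frac{8}{239} - \frac{182}{43}\right) + \left(-12 + 21904\right) = - \frac{43842}{10277} + 21892 = \frac{224940242}{10277}$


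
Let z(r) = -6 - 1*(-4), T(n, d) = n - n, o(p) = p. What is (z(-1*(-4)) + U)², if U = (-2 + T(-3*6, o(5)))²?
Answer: 4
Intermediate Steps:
T(n, d) = 0
z(r) = -2 (z(r) = -6 + 4 = -2)
U = 4 (U = (-2 + 0)² = (-2)² = 4)
(z(-1*(-4)) + U)² = (-2 + 4)² = 2² = 4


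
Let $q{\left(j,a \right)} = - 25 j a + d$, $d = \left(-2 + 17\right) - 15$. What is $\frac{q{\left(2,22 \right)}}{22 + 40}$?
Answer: $- \frac{550}{31} \approx -17.742$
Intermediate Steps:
$d = 0$ ($d = 15 - 15 = 0$)
$q{\left(j,a \right)} = - 25 a j$ ($q{\left(j,a \right)} = - 25 j a + 0 = - 25 a j + 0 = - 25 a j$)
$\frac{q{\left(2,22 \right)}}{22 + 40} = \frac{\left(-25\right) 22 \cdot 2}{22 + 40} = - \frac{1100}{62} = \left(-1100\right) \frac{1}{62} = - \frac{550}{31}$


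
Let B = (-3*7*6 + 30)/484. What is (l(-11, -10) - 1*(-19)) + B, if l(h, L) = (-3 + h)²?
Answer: 25991/121 ≈ 214.80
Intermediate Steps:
B = -24/121 (B = (-21*6 + 30)*(1/484) = (-126 + 30)*(1/484) = -96*1/484 = -24/121 ≈ -0.19835)
(l(-11, -10) - 1*(-19)) + B = ((-3 - 11)² - 1*(-19)) - 24/121 = ((-14)² + 19) - 24/121 = (196 + 19) - 24/121 = 215 - 24/121 = 25991/121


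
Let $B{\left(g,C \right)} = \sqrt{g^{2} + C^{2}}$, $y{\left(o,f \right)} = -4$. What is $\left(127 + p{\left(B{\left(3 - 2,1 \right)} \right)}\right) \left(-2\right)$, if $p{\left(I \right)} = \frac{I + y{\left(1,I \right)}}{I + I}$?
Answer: $-255 + 2 \sqrt{2} \approx -252.17$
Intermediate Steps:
$B{\left(g,C \right)} = \sqrt{C^{2} + g^{2}}$
$p{\left(I \right)} = \frac{-4 + I}{2 I}$ ($p{\left(I \right)} = \frac{I - 4}{I + I} = \frac{-4 + I}{2 I}$)
$\left(127 + p{\left(B{\left(3 - 2,1 \right)} \right)}\right) \left(-2\right) = \left(127 + \frac{-4 + \sqrt{1^{2} + \left(3 - 2\right)^{2}}}{2 \sqrt{1^{2} + \left(3 - 2\right)^{2}}}\right) \left(-2\right) = \left(127 + \frac{-4 + \sqrt{1 + \left(3 - 2\right)^{2}}}{2 \sqrt{1 + \left(3 - 2\right)^{2}}}\right) \left(-2\right) = \left(127 + \frac{-4 + \sqrt{1 + 1^{2}}}{2 \sqrt{1 + 1^{2}}}\right) \left(-2\right) = \left(127 + \frac{-4 + \sqrt{1 + 1}}{2 \sqrt{1 + 1}}\right) \left(-2\right) = \left(127 + \frac{-4 + \sqrt{2}}{2 \sqrt{2}}\right) \left(-2\right) = \left(127 + \frac{\frac{\sqrt{2}}{2} \left(-4 + \sqrt{2}\right)}{2}\right) \left(-2\right) = \left(127 + \frac{\sqrt{2} \left(-4 + \sqrt{2}\right)}{4}\right) \left(-2\right) = -254 - \frac{\sqrt{2} \left(-4 + \sqrt{2}\right)}{2}$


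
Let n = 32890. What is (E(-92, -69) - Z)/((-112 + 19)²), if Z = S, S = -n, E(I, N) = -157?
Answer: 3637/961 ≈ 3.7846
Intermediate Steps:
S = -32890 (S = -1*32890 = -32890)
Z = -32890
(E(-92, -69) - Z)/((-112 + 19)²) = (-157 - 1*(-32890))/((-112 + 19)²) = (-157 + 32890)/((-93)²) = 32733/8649 = 32733*(1/8649) = 3637/961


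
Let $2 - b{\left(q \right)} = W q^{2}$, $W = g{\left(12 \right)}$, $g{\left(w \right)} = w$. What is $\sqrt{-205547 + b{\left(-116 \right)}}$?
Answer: $i \sqrt{367017} \approx 605.82 i$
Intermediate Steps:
$W = 12$
$b{\left(q \right)} = 2 - 12 q^{2}$
$\sqrt{-205547 + b{\left(-116 \right)}} = \sqrt{-205547 + \left(2 - 12 \left(-116\right)^{2}\right)} = \sqrt{-205547 + \left(2 - 161472\right)} = \sqrt{-205547 - 161470} = \sqrt{-367017} = i \sqrt{367017}$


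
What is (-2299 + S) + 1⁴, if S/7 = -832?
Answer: -8122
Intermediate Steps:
S = -5824 (S = 7*(-832) = -5824)
(-2299 + S) + 1⁴ = (-2299 - 5824) + 1⁴ = -8123 + 1 = -8122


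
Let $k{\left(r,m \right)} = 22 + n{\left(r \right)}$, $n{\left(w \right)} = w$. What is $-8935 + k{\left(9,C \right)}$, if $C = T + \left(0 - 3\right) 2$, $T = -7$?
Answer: $-8904$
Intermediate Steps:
$C = -13$ ($C = -7 + \left(0 - 3\right) 2 = -7 - 6 = -13$)
$k{\left(r,m \right)} = 22 + r$
$-8935 + k{\left(9,C \right)} = -8935 + \left(22 + 9\right) = -8935 + 31 = -8904$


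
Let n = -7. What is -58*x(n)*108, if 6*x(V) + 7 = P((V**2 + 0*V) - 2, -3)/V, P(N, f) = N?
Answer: 100224/7 ≈ 14318.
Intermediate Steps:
x(V) = -7/6 + (-2 + V**2)/(6*V) (x(V) = -7/6 + (((V**2 + 0*V) - 2)/V)/6 = -7/6 + (((V**2 + 0) - 2)/V)/6 = -7/6 + ((V**2 - 2)/V)/6 = -7/6 + ((-2 + V**2)/V)/6 = -7/6 + (-2 + V**2)/(6*V))
-58*x(n)*108 = -29*(-2 + (-7)**2 - 7*(-7))/(3*(-7))*108 = -29*(-1)*(-2 + 49 + 49)/(3*7)*108 = -29*(-1)*96/(3*7)*108 = -58*(-16/7)*108 = (928/7)*108 = 100224/7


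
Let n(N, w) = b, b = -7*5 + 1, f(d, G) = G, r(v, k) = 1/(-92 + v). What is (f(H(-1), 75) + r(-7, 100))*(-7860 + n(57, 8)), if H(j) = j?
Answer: -58605056/99 ≈ -5.9197e+5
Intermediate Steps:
b = -34 (b = -35 + 1 = -34)
n(N, w) = -34
(f(H(-1), 75) + r(-7, 100))*(-7860 + n(57, 8)) = (75 + 1/(-92 - 7))*(-7860 - 34) = (75 + 1/(-99))*(-7894) = (75 - 1/99)*(-7894) = (7424/99)*(-7894) = -58605056/99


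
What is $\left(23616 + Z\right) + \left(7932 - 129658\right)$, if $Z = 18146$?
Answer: $-79964$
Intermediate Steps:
$\left(23616 + Z\right) + \left(7932 - 129658\right) = \left(23616 + 18146\right) + \left(7932 - 129658\right) = 41762 + \left(7932 - 129658\right) = 41762 - 121726 = -79964$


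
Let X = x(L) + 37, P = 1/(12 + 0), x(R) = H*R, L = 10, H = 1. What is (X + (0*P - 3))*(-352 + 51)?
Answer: -13244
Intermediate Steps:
x(R) = R (x(R) = 1*R = R)
P = 1/12 ≈ 0.083333
X = 47 (X = 10 + 37 = 47)
(X + (0*P - 3))*(-352 + 51) = (47 + (0*(1/12) - 3))*(-352 + 51) = (47 + (0 - 3))*(-301) = (47 - 3)*(-301) = 44*(-301) = -13244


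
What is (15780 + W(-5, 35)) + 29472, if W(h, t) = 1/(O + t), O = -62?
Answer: 1221803/27 ≈ 45252.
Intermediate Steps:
W(h, t) = 1/(-62 + t)
(15780 + W(-5, 35)) + 29472 = (15780 + 1/(-62 + 35)) + 29472 = (15780 + 1/(-27)) + 29472 = (15780 - 1/27) + 29472 = 426059/27 + 29472 = 1221803/27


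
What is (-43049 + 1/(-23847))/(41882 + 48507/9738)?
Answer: -1110769843328/1080786905809 ≈ -1.0277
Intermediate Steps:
(-43049 + 1/(-23847))/(41882 + 48507/9738) = (-43049 - 1/23847)/(41882 + 48507*(1/9738)) = -1026589504/(23847*(41882 + 16169/3246)) = -1026589504/(23847*135965141/3246) = -1026589504/23847*3246/135965141 = -1110769843328/1080786905809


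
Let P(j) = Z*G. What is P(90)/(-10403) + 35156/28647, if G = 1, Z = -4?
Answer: 365842456/298014741 ≈ 1.2276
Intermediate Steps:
P(j) = -4 (P(j) = -4*1 = -4)
P(90)/(-10403) + 35156/28647 = -4/(-10403) + 35156/28647 = -4*(-1/10403) + 35156*(1/28647) = 4/10403 + 35156/28647 = 365842456/298014741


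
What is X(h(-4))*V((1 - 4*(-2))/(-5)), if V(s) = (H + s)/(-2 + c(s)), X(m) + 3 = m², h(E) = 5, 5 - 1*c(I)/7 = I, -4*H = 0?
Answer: -33/38 ≈ -0.86842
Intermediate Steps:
H = 0 (H = -¼*0 = 0)
c(I) = 35 - 7*I
X(m) = -3 + m²
V(s) = s/(33 - 7*s) (V(s) = (0 + s)/(-2 + (35 - 7*s)) = s/(33 - 7*s))
X(h(-4))*V((1 - 4*(-2))/(-5)) = (-3 + 5²)*(-(1 - 4*(-2))/(-5)/(-33 + 7*((1 - 4*(-2))/(-5)))) = (-3 + 25)*(-(1 + 8)*(-⅕)/(-33 + 7*((1 + 8)*(-⅕)))) = 22*(-9*(-⅕)/(-33 + 7*(9*(-⅕)))) = 22*(-1*(-9/5)/(-33 + 7*(-9/5))) = 22*(-1*(-9/5)/(-33 - 63/5)) = 22*(-1*(-9/5)/(-228/5)) = 22*(-1*(-9/5)*(-5/228)) = 22*(-3/76) = -33/38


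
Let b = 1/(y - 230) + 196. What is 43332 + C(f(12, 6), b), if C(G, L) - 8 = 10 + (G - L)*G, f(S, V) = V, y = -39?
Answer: 11354496/269 ≈ 42210.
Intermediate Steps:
b = 52723/269 (b = 1/(-39 - 230) + 196 = 1/(-269) + 196 = -1/269 + 196 = 52723/269 ≈ 196.00)
C(G, L) = 18 + G*(G - L) (C(G, L) = 8 + (10 + (G - L)*G) = 8 + (10 + G*(G - L)) = 18 + G*(G - L))
43332 + C(f(12, 6), b) = 43332 + (18 + 6² - 1*6*52723/269) = 43332 + (18 + 36 - 316338/269) = 43332 - 301812/269 = 11354496/269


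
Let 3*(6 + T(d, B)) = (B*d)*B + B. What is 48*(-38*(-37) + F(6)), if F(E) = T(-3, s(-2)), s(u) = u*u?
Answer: 66496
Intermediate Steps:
s(u) = u**2
T(d, B) = -6 + B/3 + d*B**2/3 (T(d, B) = -6 + ((B*d)*B + B)/3 = -6 + (d*B**2 + B)/3 = -6 + (B + d*B**2)/3 = -6 + (B/3 + d*B**2/3) = -6 + B/3 + d*B**2/3)
F(E) = -62/3 (F(E) = -6 + (1/3)*(-2)**2 + (1/3)*(-3)*((-2)**2)**2 = -6 + (1/3)*4 + (1/3)*(-3)*4**2 = -6 + 4/3 + (1/3)*(-3)*16 = -6 + 4/3 - 16 = -62/3)
48*(-38*(-37) + F(6)) = 48*(-38*(-37) - 62/3) = 48*(1406 - 62/3) = 48*(4156/3) = 66496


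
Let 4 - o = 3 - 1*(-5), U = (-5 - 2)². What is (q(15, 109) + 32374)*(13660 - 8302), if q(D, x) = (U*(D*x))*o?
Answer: -1543564788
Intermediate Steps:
U = 49 (U = (-7)² = 49)
o = -4 (o = 4 - (3 - 1*(-5)) = 4 - (3 + 5) = 4 - 1*8 = 4 - 8 = -4)
q(D, x) = -196*D*x (q(D, x) = (49*(D*x))*(-4) = (49*D*x)*(-4) = -196*D*x)
(q(15, 109) + 32374)*(13660 - 8302) = (-196*15*109 + 32374)*(13660 - 8302) = (-320460 + 32374)*5358 = -288086*5358 = -1543564788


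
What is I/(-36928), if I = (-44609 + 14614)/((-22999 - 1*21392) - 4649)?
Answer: -5999/362189824 ≈ -1.6563e-5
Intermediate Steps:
I = 5999/9808 (I = -29995/((-22999 - 21392) - 4649) = -29995/(-44391 - 4649) = -29995/(-49040) = -29995*(-1/49040) = 5999/9808 ≈ 0.61164)
I/(-36928) = (5999/9808)/(-36928) = (5999/9808)*(-1/36928) = -5999/362189824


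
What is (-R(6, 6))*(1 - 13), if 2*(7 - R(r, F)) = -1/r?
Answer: 85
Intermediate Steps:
R(r, F) = 7 + 1/(2*r) (R(r, F) = 7 - (-1)/(2*r) = 7 + 1/(2*r))
(-R(6, 6))*(1 - 13) = (-(7 + (½)/6))*(1 - 13) = -(7 + (½)*(⅙))*(-12) = -(7 + 1/12)*(-12) = -1*85/12*(-12) = -85/12*(-12) = 85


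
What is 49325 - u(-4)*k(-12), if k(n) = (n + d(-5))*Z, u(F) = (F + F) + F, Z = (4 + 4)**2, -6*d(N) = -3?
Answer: 40493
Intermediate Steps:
d(N) = 1/2 (d(N) = -1/6*(-3) = 1/2)
Z = 64 (Z = 8**2 = 64)
u(F) = 3*F (u(F) = 2*F + F = 3*F)
k(n) = 32 + 64*n (k(n) = (n + 1/2)*64 = (1/2 + n)*64 = 32 + 64*n)
49325 - u(-4)*k(-12) = 49325 - 3*(-4)*(32 + 64*(-12)) = 49325 - (-12)*(32 - 768) = 49325 - (-12)*(-736) = 49325 - 1*8832 = 49325 - 8832 = 40493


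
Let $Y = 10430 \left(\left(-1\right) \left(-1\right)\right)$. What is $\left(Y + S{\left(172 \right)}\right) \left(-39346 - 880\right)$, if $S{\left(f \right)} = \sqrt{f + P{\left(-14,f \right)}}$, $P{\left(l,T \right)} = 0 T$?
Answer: $-419557180 - 80452 \sqrt{43} \approx -4.2008 \cdot 10^{8}$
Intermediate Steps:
$P{\left(l,T \right)} = 0$
$Y = 10430$ ($Y = 10430 \cdot 1 = 10430$)
$S{\left(f \right)} = \sqrt{f}$ ($S{\left(f \right)} = \sqrt{f + 0} = \sqrt{f}$)
$\left(Y + S{\left(172 \right)}\right) \left(-39346 - 880\right) = \left(10430 + \sqrt{172}\right) \left(-39346 - 880\right) = \left(10430 + 2 \sqrt{43}\right) \left(-40226\right) = -419557180 - 80452 \sqrt{43}$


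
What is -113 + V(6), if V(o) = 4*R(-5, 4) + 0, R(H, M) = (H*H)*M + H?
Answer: 267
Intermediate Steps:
R(H, M) = H + M*H² (R(H, M) = H²*M + H = M*H² + H = H + M*H²)
V(o) = 380 (V(o) = 4*(-5*(1 - 5*4)) + 0 = 4*(-5*(1 - 20)) + 0 = 4*(-5*(-19)) + 0 = 4*95 + 0 = 380 + 0 = 380)
-113 + V(6) = -113 + 380 = 267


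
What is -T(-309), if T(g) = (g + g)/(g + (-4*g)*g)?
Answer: -2/1237 ≈ -0.0016168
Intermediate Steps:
T(g) = 2*g/(g - 4*g**2) (T(g) = (2*g)/(g - 4*g**2) = 2*g/(g - 4*g**2))
-T(-309) = -(-2)/(-1 + 4*(-309)) = -(-2)/(-1 - 1236) = -(-2)/(-1237) = -(-2)*(-1)/1237 = -1*2/1237 = -2/1237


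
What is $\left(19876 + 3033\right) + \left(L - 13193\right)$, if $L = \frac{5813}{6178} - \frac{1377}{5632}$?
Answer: $\frac{169043777423}{17397248} \approx 9716.7$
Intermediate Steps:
$L = \frac{12115855}{17397248}$ ($L = 5813 \cdot \frac{1}{6178} - \frac{1377}{5632} = \frac{5813}{6178} - \frac{1377}{5632} = \frac{12115855}{17397248} \approx 0.69642$)
$\left(19876 + 3033\right) + \left(L - 13193\right) = \left(19876 + 3033\right) + \left(\frac{12115855}{17397248} - 13193\right) = 22909 + \left(\frac{12115855}{17397248} - 13193\right) = 22909 - \frac{229509777009}{17397248} = \frac{169043777423}{17397248}$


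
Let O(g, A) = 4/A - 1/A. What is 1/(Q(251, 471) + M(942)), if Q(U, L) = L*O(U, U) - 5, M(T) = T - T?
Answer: 251/158 ≈ 1.5886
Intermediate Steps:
M(T) = 0
O(g, A) = 3/A
Q(U, L) = -5 + 3*L/U (Q(U, L) = L*(3/U) - 5 = 3*L/U - 5 = -5 + 3*L/U)
1/(Q(251, 471) + M(942)) = 1/((-5 + 3*471/251) + 0) = 1/((-5 + 3*471*(1/251)) + 0) = 1/((-5 + 1413/251) + 0) = 1/(158/251 + 0) = 1/(158/251) = 251/158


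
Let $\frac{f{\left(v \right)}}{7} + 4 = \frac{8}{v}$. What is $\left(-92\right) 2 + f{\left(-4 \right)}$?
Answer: $-226$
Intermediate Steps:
$f{\left(v \right)} = -28 + \frac{56}{v}$ ($f{\left(v \right)} = -28 + 7 \frac{8}{v} = -28 + \frac{56}{v}$)
$\left(-92\right) 2 + f{\left(-4 \right)} = \left(-92\right) 2 - \left(28 - \frac{56}{-4}\right) = -184 + \left(-28 + 56 \left(- \frac{1}{4}\right)\right) = -184 - 42 = -226$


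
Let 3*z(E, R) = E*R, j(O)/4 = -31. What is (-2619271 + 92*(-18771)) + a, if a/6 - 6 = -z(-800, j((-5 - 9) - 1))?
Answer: -4544567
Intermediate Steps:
j(O) = -124 (j(O) = 4*(-31) = -124)
z(E, R) = E*R/3 (z(E, R) = (E*R)/3 = E*R/3)
a = -198364 (a = 36 + 6*(-(-800)*(-124)/3) = 36 + 6*(-1*99200/3) = 36 + 6*(-99200/3) = 36 - 198400 = -198364)
(-2619271 + 92*(-18771)) + a = (-2619271 + 92*(-18771)) - 198364 = (-2619271 - 1726932) - 198364 = -4346203 - 198364 = -4544567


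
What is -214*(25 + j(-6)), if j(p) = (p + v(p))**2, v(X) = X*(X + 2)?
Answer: -74686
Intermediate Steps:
v(X) = X*(2 + X)
j(p) = (p + p*(2 + p))**2
-214*(25 + j(-6)) = -214*(25 + (-6)**2*(3 - 6)**2) = -214*(25 + 36*(-3)**2) = -214*(25 + 36*9) = -214*(25 + 324) = -214*349 = -74686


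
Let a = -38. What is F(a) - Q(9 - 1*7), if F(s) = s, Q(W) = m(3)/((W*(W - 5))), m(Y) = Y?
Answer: -75/2 ≈ -37.500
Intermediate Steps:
Q(W) = 3/(W*(-5 + W)) (Q(W) = 3/((W*(W - 5))) = 3/((W*(-5 + W))) = 3*(1/(W*(-5 + W))) = 3/(W*(-5 + W)))
F(a) - Q(9 - 1*7) = -38 - 3/((9 - 1*7)*(-5 + (9 - 1*7))) = -38 - 3/((9 - 7)*(-5 + (9 - 7))) = -38 - 3/(2*(-5 + 2)) = -38 - 3/(2*(-3)) = -38 - 3*(-1)/(2*3) = -38 - 1*(-½) = -38 + ½ = -75/2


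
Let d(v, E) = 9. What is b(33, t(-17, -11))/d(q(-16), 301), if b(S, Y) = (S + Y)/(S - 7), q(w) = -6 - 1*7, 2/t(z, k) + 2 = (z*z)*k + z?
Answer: 26383/187083 ≈ 0.14102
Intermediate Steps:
t(z, k) = 2/(-2 + z + k*z²) (t(z, k) = 2/(-2 + ((z*z)*k + z)) = 2/(-2 + (z²*k + z)) = 2/(-2 + (k*z² + z)) = 2/(-2 + (z + k*z²)) = 2/(-2 + z + k*z²))
q(w) = -13 (q(w) = -6 - 7 = -13)
b(S, Y) = (S + Y)/(-7 + S)
b(33, t(-17, -11))/d(q(-16), 301) = ((33 + 2/(-2 - 17 - 11*(-17)²))/(-7 + 33))/9 = ((33 + 2/(-2 - 17 - 11*289))/26)*(⅑) = ((33 + 2/(-2 - 17 - 3179))/26)*(⅑) = ((33 + 2/(-3198))/26)*(⅑) = ((33 + 2*(-1/3198))/26)*(⅑) = ((33 - 1/1599)/26)*(⅑) = ((1/26)*(52766/1599))*(⅑) = (26383/20787)*(⅑) = 26383/187083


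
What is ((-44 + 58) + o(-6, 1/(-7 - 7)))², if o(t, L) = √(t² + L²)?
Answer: (196 + √7057)²/196 ≈ 400.02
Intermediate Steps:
o(t, L) = √(L² + t²)
((-44 + 58) + o(-6, 1/(-7 - 7)))² = ((-44 + 58) + √((1/(-7 - 7))² + (-6)²))² = (14 + √((1/(-14))² + 36))² = (14 + √((-1/14)² + 36))² = (14 + √(1/196 + 36))² = (14 + √(7057/196))² = (14 + √7057/14)²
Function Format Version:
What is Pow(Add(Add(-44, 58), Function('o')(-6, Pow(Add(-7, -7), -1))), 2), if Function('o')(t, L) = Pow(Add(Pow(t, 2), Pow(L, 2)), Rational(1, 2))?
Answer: Mul(Rational(1, 196), Pow(Add(196, Pow(7057, Rational(1, 2))), 2)) ≈ 400.02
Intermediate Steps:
Function('o')(t, L) = Pow(Add(Pow(L, 2), Pow(t, 2)), Rational(1, 2))
Pow(Add(Add(-44, 58), Function('o')(-6, Pow(Add(-7, -7), -1))), 2) = Pow(Add(Add(-44, 58), Pow(Add(Pow(Pow(Add(-7, -7), -1), 2), Pow(-6, 2)), Rational(1, 2))), 2) = Pow(Add(14, Pow(Add(Pow(Pow(-14, -1), 2), 36), Rational(1, 2))), 2) = Pow(Add(14, Pow(Add(Pow(Rational(-1, 14), 2), 36), Rational(1, 2))), 2) = Pow(Add(14, Pow(Add(Rational(1, 196), 36), Rational(1, 2))), 2) = Pow(Add(14, Pow(Rational(7057, 196), Rational(1, 2))), 2) = Pow(Add(14, Mul(Rational(1, 14), Pow(7057, Rational(1, 2)))), 2)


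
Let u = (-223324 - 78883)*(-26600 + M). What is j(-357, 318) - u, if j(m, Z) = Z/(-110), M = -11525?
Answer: -633690303284/55 ≈ -1.1522e+10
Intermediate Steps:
j(m, Z) = -Z/110 (j(m, Z) = Z*(-1/110) = -Z/110)
u = 11521641875 (u = (-223324 - 78883)*(-26600 - 11525) = -302207*(-38125) = 11521641875)
j(-357, 318) - u = -1/110*318 - 1*11521641875 = -159/55 - 11521641875 = -633690303284/55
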